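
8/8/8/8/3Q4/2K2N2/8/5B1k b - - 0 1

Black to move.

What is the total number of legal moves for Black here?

Black to move; king on h1.
In check: no.
Legal moves: none.
Count: 0.

0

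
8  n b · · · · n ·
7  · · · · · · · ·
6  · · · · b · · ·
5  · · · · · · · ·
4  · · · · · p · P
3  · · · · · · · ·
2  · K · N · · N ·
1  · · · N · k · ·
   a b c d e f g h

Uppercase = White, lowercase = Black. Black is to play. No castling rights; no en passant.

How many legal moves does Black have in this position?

Black to move; king on f1.
In check: yes, from the white knight on d2.
Legal moves: Kxg2, Ke2, Kg1.
Count: 3.

3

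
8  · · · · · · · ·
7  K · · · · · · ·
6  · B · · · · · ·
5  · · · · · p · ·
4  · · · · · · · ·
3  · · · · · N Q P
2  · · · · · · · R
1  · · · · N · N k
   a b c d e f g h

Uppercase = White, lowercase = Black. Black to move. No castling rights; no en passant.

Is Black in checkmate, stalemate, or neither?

checkmate

Black to move; black king on h1.
In check: yes, from the white rook on h2.
King squares — g1: attacked by Nf3; g2: attacked by Ne1; h2: attacked by Nf3.
Legal moves for Black: none.
In check with no legal moves → checkmate.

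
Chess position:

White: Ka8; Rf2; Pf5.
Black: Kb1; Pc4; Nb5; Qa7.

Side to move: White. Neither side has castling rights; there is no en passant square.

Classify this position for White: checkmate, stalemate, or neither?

White to move; white king on a8.
In check: yes, from the black queen on a7.
King squares — a7: attacked by Nb5; b7: attacked by Qa7; b8: attacked by Qa7.
Legal moves for White: none.
In check with no legal moves → checkmate.

checkmate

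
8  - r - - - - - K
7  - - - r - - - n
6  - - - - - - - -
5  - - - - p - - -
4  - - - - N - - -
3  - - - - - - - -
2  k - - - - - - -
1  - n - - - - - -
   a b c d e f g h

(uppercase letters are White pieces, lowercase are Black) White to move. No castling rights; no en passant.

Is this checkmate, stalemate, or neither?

White to move; white king on h8.
In check: yes, from the black rook on b8.
King squares — g7: attacked by Rd7; h7: attacked by Rd7; g8: attacked by Rb8.
Legal moves for White: none.
In check with no legal moves → checkmate.

checkmate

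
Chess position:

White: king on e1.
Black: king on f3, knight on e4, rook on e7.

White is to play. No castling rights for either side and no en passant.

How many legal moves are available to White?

2

White to move; king on e1.
In check: no.
Legal moves: Kf1, Kd1.
Count: 2.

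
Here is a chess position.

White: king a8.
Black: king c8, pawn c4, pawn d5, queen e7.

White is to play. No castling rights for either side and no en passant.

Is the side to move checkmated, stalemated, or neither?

stalemate

White to move; white king on a8.
In check: no.
King squares — a7: attacked by Qe7; b7: attacked by Qe7; b8: attacked by Kc8.
Legal moves for White: none.
Not in check and no legal moves → stalemate.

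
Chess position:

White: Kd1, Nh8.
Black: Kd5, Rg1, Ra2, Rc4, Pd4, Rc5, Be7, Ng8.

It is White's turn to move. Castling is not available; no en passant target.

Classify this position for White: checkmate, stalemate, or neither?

checkmate

White to move; white king on d1.
In check: yes, from the black rook on g1.
King squares — c1: attacked by Rg1; e1: attacked by Rg1; c2: attacked by Ra2; d2: attacked by Ra2; e2: attacked by Ra2.
Legal moves for White: none.
In check with no legal moves → checkmate.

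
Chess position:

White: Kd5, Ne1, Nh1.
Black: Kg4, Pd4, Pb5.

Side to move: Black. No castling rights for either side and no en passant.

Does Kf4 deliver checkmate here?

After Kf4: white king on d5; in check: no.
White is not in check, so this cannot be checkmate.

no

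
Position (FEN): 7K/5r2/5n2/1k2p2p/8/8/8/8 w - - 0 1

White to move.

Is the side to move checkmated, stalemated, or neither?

stalemate

White to move; white king on h8.
In check: no.
King squares — g7: attacked by Rf7; h7: attacked by Nf6; g8: attacked by Nf6.
Legal moves for White: none.
Not in check and no legal moves → stalemate.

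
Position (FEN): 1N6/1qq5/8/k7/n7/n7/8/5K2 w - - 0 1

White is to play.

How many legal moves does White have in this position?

White to move; king on f1.
In check: no.
Legal moves: Nd7, Nc6+, Na6, Kf2, Ke2, Kg1, Ke1.
Count: 7.

7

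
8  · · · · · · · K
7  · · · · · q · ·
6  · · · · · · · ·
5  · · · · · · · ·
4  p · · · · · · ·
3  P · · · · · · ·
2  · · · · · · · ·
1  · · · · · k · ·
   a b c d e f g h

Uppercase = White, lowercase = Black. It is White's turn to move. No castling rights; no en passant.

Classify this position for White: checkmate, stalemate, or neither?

stalemate

White to move; white king on h8.
In check: no.
King squares — g7: attacked by Qf7; h7: attacked by Qf7; g8: attacked by Qf7.
Legal moves for White: none.
Not in check and no legal moves → stalemate.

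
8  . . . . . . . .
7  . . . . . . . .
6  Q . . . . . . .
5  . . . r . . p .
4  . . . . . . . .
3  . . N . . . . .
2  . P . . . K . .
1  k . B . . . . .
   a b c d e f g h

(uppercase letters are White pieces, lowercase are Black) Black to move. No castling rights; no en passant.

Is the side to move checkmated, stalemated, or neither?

neither

Black to move; black king on a1.
In check: yes, from the white queen on a6.
King squares — b1: attacked by Nc3; a2: attacked by Nc3; b2: attacked by Bc1.
Legal moves for Black: Ra5.
Black is in check but has 1 legal move → neither.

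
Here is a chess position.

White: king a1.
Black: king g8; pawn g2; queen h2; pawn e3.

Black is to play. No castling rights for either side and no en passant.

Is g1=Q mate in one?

yes

After g1=Q: white king on a1; in check: yes, from the black queen on g1.
King squares — b1: attacked by Qg1; a2: attacked by Qh2; b2: attacked by Qh2.
White has no legal moves → checkmate.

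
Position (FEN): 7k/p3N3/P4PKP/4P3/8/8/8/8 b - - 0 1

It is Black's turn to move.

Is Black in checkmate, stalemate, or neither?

Black to move; black king on h8.
In check: no.
King squares — g7: attacked by Pf6; h7: attacked by Kg6; g8: attacked by Ne7.
Legal moves for Black: none.
Not in check and no legal moves → stalemate.

stalemate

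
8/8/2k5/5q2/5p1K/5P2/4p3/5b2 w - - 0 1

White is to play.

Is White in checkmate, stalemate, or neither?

stalemate

White to move; white king on h4.
In check: no.
King squares — g3: attacked by Pf4; h3: attacked by Bf1; g4: attacked by Qf5; g5: attacked by Qf5; h5: attacked by Qf5.
Legal moves for White: none.
Not in check and no legal moves → stalemate.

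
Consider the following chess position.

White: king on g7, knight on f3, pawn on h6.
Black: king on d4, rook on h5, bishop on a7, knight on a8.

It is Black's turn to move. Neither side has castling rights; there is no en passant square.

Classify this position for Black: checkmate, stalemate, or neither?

Black to move; black king on d4.
In check: yes, from the white knight on f3.
King squares — c3: available; d3: available; e3: available; c4: available; e4: available; c5: available; d5: available; e5: attacked by Nf3.
Legal moves for Black: Kd5, Kc5, Ke4, Kc4, Ke3, Kd3, Kc3.
Black is in check but has 7 legal moves → neither.

neither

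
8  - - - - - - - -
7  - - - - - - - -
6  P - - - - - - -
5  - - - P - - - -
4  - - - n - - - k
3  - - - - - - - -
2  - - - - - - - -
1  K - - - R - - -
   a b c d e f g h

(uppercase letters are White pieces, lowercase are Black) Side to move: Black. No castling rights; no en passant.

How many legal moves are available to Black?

Black to move; king on h4.
In check: no.
Legal moves: Kh5, Kg5, Kg4, Kh3, Kg3, Ne6, Nc6, Nf5, Nb5, Nf3, Nb3+, Ne2, Nc2+.
Count: 13.

13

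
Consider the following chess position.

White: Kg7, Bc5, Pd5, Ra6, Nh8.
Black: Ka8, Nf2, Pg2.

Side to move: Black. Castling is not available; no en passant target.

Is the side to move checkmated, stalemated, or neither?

Black to move; black king on a8.
In check: yes, from the white rook on a6.
Legal moves for Black: Kb8, Kb7.
Black is in check but has 2 legal moves → neither.

neither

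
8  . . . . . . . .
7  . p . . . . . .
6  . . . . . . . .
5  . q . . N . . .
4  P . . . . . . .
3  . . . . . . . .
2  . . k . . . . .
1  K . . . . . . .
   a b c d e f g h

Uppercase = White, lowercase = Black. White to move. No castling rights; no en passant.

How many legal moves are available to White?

White to move; king on a1.
In check: no.
Legal moves: Nf7, Nd7, Ng6, Nc6, Ng4, Nc4, Nf3, Nd3, Ka2, axb5, a5.
Count: 11.

11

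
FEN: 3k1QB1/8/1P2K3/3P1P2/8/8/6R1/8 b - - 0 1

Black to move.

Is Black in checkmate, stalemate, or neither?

Black to move; black king on d8.
In check: yes, from the white queen on f8.
King squares — c7: attacked by Pb6; d7: attacked by Ke6; e7: attacked by Ke6; c8: attacked by Qf8; e8: attacked by Qf8.
Legal moves for Black: none.
In check with no legal moves → checkmate.

checkmate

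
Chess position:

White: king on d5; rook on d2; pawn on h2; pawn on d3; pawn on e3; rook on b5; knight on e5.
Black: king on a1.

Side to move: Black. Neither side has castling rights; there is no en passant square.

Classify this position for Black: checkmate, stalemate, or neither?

stalemate

Black to move; black king on a1.
In check: no.
King squares — b1: attacked by Rb5; a2: attacked by Rd2; b2: attacked by Rd2.
Legal moves for Black: none.
Not in check and no legal moves → stalemate.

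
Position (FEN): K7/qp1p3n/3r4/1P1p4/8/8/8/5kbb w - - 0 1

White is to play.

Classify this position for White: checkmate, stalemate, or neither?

checkmate

White to move; white king on a8.
In check: yes, from the black queen on a7.
King squares — a7: attacked by Bg1; b7: attacked by Qa7; b8: attacked by Qa7.
Legal moves for White: none.
In check with no legal moves → checkmate.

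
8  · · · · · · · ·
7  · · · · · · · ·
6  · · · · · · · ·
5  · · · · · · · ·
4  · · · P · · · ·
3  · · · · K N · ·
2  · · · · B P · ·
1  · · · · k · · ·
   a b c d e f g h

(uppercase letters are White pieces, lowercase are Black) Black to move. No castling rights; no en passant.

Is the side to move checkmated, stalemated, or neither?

Black to move; black king on e1.
In check: yes, from the white knight on f3.
King squares — d1: attacked by Be2; f1: attacked by Be2; d2: attacked by Ke3; e2: attacked by Ke3; f2: attacked by Ke3.
Legal moves for Black: none.
In check with no legal moves → checkmate.

checkmate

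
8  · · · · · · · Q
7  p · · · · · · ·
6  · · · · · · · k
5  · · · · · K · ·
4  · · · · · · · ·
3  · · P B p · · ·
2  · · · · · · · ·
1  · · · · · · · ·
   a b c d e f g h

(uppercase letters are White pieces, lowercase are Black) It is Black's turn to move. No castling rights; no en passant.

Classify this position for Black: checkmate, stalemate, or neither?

checkmate

Black to move; black king on h6.
In check: yes, from the white queen on h8.
King squares — g5: attacked by Kf5; h5: attacked by Qh8; g6: attacked by Kf5; g7: attacked by Qh8; h7: attacked by Qh8.
Legal moves for Black: none.
In check with no legal moves → checkmate.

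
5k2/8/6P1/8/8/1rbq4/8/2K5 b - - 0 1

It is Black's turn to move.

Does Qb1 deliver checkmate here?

After Qb1: white king on c1; in check: yes, from the black queen on b1.
King squares — b1: attacked by Rb3; d1: attacked by Qb1; b2: attacked by Qb1; c2: attacked by Qb1; d2: attacked by Bc3.
White has no legal moves → checkmate.

yes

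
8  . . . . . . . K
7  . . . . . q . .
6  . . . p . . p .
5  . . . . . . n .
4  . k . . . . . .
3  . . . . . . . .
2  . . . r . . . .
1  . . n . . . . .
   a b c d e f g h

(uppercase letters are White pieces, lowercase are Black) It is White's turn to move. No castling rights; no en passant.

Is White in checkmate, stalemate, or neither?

White to move; white king on h8.
In check: no.
King squares — g7: attacked by Qf7; h7: attacked by Ng5; g8: attacked by Qf7.
Legal moves for White: none.
Not in check and no legal moves → stalemate.

stalemate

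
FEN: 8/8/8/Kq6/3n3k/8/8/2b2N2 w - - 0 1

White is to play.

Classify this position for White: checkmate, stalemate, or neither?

checkmate

White to move; white king on a5.
In check: yes, from the black queen on b5.
King squares — a4: attacked by Qb5; b4: attacked by Qb5; b5: attacked by Nd4; a6: attacked by Qb5; b6: attacked by Qb5.
Legal moves for White: none.
In check with no legal moves → checkmate.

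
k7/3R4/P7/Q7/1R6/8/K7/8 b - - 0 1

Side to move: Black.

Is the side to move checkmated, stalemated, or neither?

Black to move; black king on a8.
In check: no.
King squares — a7: attacked by Rd7; b7: attacked by Rb4; b8: attacked by Rb4.
Legal moves for Black: none.
Not in check and no legal moves → stalemate.

stalemate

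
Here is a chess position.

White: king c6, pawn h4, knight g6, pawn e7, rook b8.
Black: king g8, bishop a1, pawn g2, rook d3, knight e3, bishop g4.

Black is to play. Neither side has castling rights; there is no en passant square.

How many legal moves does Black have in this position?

5

Black to move; king on g8.
In check: yes, from the white rook on b8.
Legal moves: Kh7, Kg7, Kf7, Bc8, Rd8.
Count: 5.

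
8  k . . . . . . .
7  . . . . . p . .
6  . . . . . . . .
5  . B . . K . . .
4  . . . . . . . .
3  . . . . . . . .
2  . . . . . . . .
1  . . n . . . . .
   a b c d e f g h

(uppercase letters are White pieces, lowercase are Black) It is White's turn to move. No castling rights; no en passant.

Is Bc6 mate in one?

no

After Bc6: black king on a8; in check: yes, from the white bishop on c6.
Black has 2 legal replies: Kb8, Ka7.
In check but a legal move exists → not checkmate.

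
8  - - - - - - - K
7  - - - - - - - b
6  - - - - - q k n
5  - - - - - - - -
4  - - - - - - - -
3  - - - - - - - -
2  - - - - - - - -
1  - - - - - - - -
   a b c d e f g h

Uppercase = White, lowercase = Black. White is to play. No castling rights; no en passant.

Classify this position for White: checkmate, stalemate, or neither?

checkmate

White to move; white king on h8.
In check: yes, from the black queen on f6.
King squares — g7: attacked by Qf6; h7: attacked by Kg6; g8: attacked by Nh6.
Legal moves for White: none.
In check with no legal moves → checkmate.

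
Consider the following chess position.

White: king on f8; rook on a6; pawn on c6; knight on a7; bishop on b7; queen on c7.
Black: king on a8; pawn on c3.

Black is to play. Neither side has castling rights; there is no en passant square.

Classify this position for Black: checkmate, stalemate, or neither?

checkmate

Black to move; black king on a8.
In check: yes, from the white bishop on b7.
King squares — a7: attacked by Ra6; b7: attacked by Pc6; b8: attacked by Qc7.
Legal moves for Black: none.
In check with no legal moves → checkmate.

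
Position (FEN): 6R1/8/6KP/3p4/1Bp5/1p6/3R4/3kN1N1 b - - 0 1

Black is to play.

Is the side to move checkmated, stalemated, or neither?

Black to move; black king on d1.
In check: yes, from the white rook on d2.
King squares — c1: available; e1: available; c2: attacked by Ne1; d2: attacked by Bb4; e2: attacked by Ng1.
Legal moves for Black: Kxe1, Kc1.
Black is in check but has 2 legal moves → neither.

neither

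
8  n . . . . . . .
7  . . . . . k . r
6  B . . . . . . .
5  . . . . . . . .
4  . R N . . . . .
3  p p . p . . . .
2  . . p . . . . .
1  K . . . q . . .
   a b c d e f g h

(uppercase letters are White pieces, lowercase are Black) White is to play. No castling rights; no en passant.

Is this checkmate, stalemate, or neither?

checkmate

White to move; white king on a1.
In check: yes, from the black queen on e1.
King squares — b1: attacked by Qe1; a2: attacked by Pb3; b2: attacked by Pa3.
Legal moves for White: none.
In check with no legal moves → checkmate.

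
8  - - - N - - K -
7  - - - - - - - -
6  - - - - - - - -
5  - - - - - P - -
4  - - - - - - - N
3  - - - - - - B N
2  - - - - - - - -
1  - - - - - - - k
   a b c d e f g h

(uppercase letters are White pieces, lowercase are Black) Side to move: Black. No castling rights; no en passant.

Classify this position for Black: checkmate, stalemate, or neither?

stalemate

Black to move; black king on h1.
In check: no.
King squares — g1: attacked by Nh3; g2: attacked by Nh4; h2: attacked by Bg3.
Legal moves for Black: none.
Not in check and no legal moves → stalemate.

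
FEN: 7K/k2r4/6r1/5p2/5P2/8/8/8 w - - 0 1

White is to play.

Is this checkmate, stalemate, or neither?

stalemate

White to move; white king on h8.
In check: no.
King squares — g7: attacked by Rg6; h7: attacked by Rd7; g8: attacked by Rg6.
Legal moves for White: none.
Not in check and no legal moves → stalemate.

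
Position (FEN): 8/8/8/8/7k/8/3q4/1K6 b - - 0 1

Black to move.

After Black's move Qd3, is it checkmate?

After Qd3: white king on b1; in check: yes, from the black queen on d3.
White has 4 legal replies: Kb2, Ka2, Kc1, Ka1.
In check but a legal move exists → not checkmate.

no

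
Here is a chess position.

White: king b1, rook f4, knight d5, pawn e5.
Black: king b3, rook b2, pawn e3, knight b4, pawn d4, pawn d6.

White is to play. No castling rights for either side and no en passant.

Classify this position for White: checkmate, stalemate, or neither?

neither

White to move; white king on b1.
In check: yes, from the black rook on b2.
King squares — a1: available; c1: available; a2: attacked by Rb2; b2: attacked by Kb3; c2: attacked by Rb2.
Legal moves for White: Kc1, Ka1.
White is in check but has 2 legal moves → neither.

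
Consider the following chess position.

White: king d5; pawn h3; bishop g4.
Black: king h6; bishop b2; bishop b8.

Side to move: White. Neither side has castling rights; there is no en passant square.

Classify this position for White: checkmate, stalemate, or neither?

neither

White to move; white king on d5.
In check: no.
Legal moves for White: Ke6, Kc6, Kc5, Ke4, Kc4, Bc8, Bd7, Be6, Bh5, Bf5, Bf3, Be2, Bd1, h4.
White has 14 legal moves and is not in check → neither.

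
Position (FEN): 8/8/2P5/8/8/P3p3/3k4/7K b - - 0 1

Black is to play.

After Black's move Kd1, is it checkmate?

no

After Kd1: white king on h1; in check: no.
White is not in check, so this cannot be checkmate.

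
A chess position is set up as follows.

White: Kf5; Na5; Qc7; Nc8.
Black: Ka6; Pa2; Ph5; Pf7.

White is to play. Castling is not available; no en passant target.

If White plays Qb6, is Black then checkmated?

yes

After Qb6: black king on a6; in check: yes, from the white queen on b6.
King squares — a5: attacked by Qb6; b5: attacked by Qb6; b6: attacked by Nc8; a7: attacked by Qb6; b7: attacked by Na5.
Black has no legal moves → checkmate.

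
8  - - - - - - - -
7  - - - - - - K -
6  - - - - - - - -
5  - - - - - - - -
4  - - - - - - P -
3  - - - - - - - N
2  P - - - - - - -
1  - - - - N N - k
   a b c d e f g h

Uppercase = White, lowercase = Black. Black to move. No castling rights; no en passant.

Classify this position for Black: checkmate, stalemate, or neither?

stalemate

Black to move; black king on h1.
In check: no.
King squares — g1: attacked by Nh3; g2: attacked by Ne1; h2: attacked by Nf1.
Legal moves for Black: none.
Not in check and no legal moves → stalemate.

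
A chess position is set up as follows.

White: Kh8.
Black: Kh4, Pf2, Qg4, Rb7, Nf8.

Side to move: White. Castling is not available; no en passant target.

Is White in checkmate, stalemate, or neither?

White to move; white king on h8.
In check: no.
King squares — g7: attacked by Qg4; h7: attacked by Rb7; g8: attacked by Qg4.
Legal moves for White: none.
Not in check and no legal moves → stalemate.

stalemate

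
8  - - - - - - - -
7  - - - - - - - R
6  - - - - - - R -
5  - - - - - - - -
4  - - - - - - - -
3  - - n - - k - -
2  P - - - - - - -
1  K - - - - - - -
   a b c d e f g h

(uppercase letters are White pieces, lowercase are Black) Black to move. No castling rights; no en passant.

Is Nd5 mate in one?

no

After Nd5: white king on a1; in check: no.
White is not in check, so this cannot be checkmate.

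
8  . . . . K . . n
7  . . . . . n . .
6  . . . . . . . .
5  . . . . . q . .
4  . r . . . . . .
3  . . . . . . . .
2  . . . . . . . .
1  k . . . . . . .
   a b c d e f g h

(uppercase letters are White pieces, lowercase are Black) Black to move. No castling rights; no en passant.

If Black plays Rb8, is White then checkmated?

no

After Rb8: white king on e8; in check: yes, from the black rook on b8.
White has 1 legal reply: Ke7.
In check but a legal move exists → not checkmate.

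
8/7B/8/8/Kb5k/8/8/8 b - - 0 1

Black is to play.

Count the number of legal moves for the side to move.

14

Black to move; king on h4.
In check: no.
Legal moves: Kh5, Kg5, Kg4, Kh3, Kg3, Bf8, Be7, Bd6, Bc5, Ba5, Bc3, Ba3, Bd2, Be1.
Count: 14.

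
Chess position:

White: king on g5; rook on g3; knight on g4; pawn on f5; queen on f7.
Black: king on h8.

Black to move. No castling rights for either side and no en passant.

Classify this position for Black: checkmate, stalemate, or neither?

Black to move; black king on h8.
In check: no.
King squares — g7: attacked by Qf7; h7: attacked by Qf7; g8: attacked by Qf7.
Legal moves for Black: none.
Not in check and no legal moves → stalemate.

stalemate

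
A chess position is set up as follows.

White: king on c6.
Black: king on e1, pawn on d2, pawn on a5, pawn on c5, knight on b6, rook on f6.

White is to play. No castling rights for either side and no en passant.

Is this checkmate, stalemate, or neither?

White to move; white king on c6.
In check: yes, from the black rook on f6.
King squares — b5: available; c5: available; d5: attacked by Nb6; b6: attacked by Rf6; d6: attacked by Rf6; b7: available; c7: available; d7: attacked by Nb6.
Legal moves for White: Kc7, Kb7, Kxc5, Kb5.
White is in check but has 4 legal moves → neither.

neither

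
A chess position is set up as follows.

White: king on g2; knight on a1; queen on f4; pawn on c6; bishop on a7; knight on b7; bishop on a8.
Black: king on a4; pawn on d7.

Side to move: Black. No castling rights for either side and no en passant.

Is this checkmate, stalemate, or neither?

neither

Black to move; black king on a4.
In check: yes, from the white queen on f4.
King squares — a3: available; b3: attacked by Na1; b4: attacked by Qf4; a5: attacked by Nb7; b5: available.
Legal moves for Black: Kb5, Ka3.
Black is in check but has 2 legal moves → neither.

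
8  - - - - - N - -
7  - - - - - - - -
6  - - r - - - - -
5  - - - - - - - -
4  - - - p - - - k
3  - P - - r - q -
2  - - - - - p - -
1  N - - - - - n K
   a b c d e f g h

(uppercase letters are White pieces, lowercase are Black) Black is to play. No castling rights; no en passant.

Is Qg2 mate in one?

After Qg2: white king on h1; in check: yes, from the black queen on g2.
White has 1 legal reply: Kxg2.
In check but a legal move exists → not checkmate.

no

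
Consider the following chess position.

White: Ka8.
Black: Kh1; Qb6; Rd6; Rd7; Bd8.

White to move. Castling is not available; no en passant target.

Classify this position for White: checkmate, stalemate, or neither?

White to move; white king on a8.
In check: no.
King squares — a7: attacked by Qb6; b7: attacked by Qb6; b8: attacked by Qb6.
Legal moves for White: none.
Not in check and no legal moves → stalemate.

stalemate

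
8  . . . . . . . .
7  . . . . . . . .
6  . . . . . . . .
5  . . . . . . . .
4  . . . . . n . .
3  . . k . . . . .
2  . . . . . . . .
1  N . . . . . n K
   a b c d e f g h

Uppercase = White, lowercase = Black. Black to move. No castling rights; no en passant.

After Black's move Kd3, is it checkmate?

no

After Kd3: white king on h1; in check: no.
White is not in check, so this cannot be checkmate.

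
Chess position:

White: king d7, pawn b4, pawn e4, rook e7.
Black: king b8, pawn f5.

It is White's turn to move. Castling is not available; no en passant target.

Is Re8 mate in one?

no

After Re8: black king on b8; in check: yes, from the white rook on e8.
Black has 2 legal replies: Kb7, Ka7.
In check but a legal move exists → not checkmate.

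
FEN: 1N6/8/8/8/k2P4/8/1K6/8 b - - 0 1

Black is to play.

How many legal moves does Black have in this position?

Black to move; king on a4.
In check: no.
Legal moves: Kb5, Ka5, Kb4.
Count: 3.

3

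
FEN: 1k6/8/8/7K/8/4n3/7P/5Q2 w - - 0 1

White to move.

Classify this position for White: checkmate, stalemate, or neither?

White to move; white king on h5.
In check: no.
Legal moves for White include: Kh6, Kg6, Kg5, Kh4, Qf8+, Qf7, Qf6, Qa6, Qf5, Qb5+, Qf4+, Qc4, Qh3, Qf3, Qd3, Qg2, Qf2, Qe2, ... (list truncated; more exist).
White has legal moves and is not in check → neither.

neither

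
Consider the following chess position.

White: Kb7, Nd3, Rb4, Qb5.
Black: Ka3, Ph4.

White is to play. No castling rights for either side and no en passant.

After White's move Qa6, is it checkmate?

yes

After Qa6: black king on a3; in check: yes, from the white queen on a6.
King squares — a2: attacked by Qa6; b2: attacked by Nd3; b3: attacked by Rb4; a4: attacked by Rb4; b4: attacked by Nd3.
Black has no legal moves → checkmate.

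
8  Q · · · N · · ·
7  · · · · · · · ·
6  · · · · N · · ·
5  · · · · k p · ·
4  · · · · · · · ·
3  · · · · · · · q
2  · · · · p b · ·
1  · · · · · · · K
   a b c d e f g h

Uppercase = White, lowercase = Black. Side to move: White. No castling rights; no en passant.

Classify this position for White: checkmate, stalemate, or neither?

White to move; white king on h1.
In check: yes, from the black queen on h3.
King squares — g1: attacked by Bf2; g2: attacked by Qh3; h2: attacked by Qh3.
Legal moves for White: none.
In check with no legal moves → checkmate.

checkmate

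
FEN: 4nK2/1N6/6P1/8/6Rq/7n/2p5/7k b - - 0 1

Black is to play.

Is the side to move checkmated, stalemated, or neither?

neither

Black to move; black king on h1.
In check: no.
Legal moves for Black include: Ng7, Nc7, Nf6, Nd6, Qh8+, Qd8, Qh7, Qe7+, Qh6+, Qf6+, Qh5, Qg5, Qxg4, Qg3, Qf2+, Qe1, Ng5, Nf4, ... (list truncated; more exist).
Black has legal moves and is not in check → neither.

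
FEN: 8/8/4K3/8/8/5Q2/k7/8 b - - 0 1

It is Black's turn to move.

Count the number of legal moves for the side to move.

Black to move; king on a2.
In check: no.
Legal moves: Kb2, Kb1, Ka1.
Count: 3.

3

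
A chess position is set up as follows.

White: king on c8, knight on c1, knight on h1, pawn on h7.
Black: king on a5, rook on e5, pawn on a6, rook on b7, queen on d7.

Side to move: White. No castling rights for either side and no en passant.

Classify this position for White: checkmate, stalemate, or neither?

checkmate

White to move; white king on c8.
In check: yes, from the black queen on d7.
King squares — b7: attacked by Qd7; c7: attacked by Rb7; d7: attacked by Rb7; b8: attacked by Rb7; d8: attacked by Qd7.
Legal moves for White: none.
In check with no legal moves → checkmate.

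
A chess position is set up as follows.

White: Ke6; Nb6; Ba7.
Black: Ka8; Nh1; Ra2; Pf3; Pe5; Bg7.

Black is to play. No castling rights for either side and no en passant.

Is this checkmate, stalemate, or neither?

neither

Black to move; black king on a8.
In check: yes, from the white knight on b6.
King squares — a7: available; b7: available; b8: attacked by Ba7.
Legal moves for Black: Kb7, Kxa7.
Black is in check but has 2 legal moves → neither.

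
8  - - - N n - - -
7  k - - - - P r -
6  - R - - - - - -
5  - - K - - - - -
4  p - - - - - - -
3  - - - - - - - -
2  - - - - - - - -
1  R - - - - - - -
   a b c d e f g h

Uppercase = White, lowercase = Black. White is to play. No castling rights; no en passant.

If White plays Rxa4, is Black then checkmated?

After Rxa4: black king on a7; in check: yes, from the white rook on a4.
King squares — a6: attacked by Ra4; b6: attacked by Kc5; b7: attacked by Rb6; a8: attacked by Ra4; b8: attacked by Rb6.
Black has no legal moves → checkmate.

yes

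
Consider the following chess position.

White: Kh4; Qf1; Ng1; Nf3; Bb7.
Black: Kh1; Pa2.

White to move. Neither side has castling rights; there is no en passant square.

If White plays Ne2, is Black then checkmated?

yes

After Ne2: black king on h1; in check: yes, from the white queen on f1.
King squares — g1: attacked by Qf1; g2: attacked by Qf1; h2: attacked by Nf3.
Black has no legal moves → checkmate.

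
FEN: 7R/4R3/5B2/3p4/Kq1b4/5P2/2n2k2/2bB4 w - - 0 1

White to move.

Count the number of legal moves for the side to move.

0

White to move; king on a4.
In check: yes, from the black queen on b4.
Legal moves: none.
Count: 0.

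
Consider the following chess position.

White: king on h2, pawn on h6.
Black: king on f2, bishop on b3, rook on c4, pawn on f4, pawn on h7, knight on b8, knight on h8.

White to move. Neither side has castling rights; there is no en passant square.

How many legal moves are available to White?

2

White to move; king on h2.
In check: no.
Legal moves: Kh3, Kh1.
Count: 2.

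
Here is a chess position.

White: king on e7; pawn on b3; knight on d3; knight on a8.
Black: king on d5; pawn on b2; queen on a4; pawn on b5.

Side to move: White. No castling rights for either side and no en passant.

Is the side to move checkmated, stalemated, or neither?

neither

White to move; white king on e7.
In check: no.
Legal moves for White: Nc7+, Nb6+, Kf8, Ke8, Kd8, Kf7, Kd7, Kf6, Ne5, Nc5, Nf4+, Nb4+, Nf2, Nxb2, Ne1, Nc1, bxa4, b4.
White has 18 legal moves and is not in check → neither.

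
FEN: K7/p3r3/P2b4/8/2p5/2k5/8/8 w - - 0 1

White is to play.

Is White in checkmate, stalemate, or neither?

stalemate

White to move; white king on a8.
In check: no.
King squares — a7: attacked by Re7; b7: attacked by Re7; b8: attacked by Bd6.
Legal moves for White: none.
Not in check and no legal moves → stalemate.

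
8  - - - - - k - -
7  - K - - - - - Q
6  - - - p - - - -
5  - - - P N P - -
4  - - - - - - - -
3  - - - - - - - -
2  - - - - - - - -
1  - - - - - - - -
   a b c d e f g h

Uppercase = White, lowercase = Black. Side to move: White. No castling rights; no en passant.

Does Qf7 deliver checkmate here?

yes

After Qf7: black king on f8; in check: yes, from the white queen on f7.
King squares — e7: attacked by Qf7; f7: attacked by Ne5; g7: attacked by Qf7; e8: attacked by Qf7; g8: attacked by Qf7.
Black has no legal moves → checkmate.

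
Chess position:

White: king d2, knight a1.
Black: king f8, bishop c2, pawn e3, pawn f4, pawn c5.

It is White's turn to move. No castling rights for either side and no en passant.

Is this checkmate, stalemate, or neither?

White to move; white king on d2.
In check: yes, from the black pawn on e3.
King squares — c1: available; d1: attacked by Bc2; e1: available; c2: available; e2: available; c3: available; d3: attacked by Bc2; e3: attacked by Pf4.
Legal moves for White: Kc3, Ke2, Kxc2, Ke1, Kc1.
White is in check but has 5 legal moves → neither.

neither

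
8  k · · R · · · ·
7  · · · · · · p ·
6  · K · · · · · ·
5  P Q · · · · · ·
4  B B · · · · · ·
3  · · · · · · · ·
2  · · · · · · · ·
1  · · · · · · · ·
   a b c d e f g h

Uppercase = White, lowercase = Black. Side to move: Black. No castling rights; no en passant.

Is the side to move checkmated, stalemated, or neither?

checkmate

Black to move; black king on a8.
In check: yes, from the white rook on d8.
King squares — a7: attacked by Kb6; b7: attacked by Kb6; b8: attacked by Rd8.
Legal moves for Black: none.
In check with no legal moves → checkmate.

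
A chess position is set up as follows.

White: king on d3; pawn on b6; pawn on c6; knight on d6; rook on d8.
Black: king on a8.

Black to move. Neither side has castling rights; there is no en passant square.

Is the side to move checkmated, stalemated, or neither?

checkmate

Black to move; black king on a8.
In check: yes, from the white rook on d8.
King squares — a7: attacked by Pb6; b7: attacked by Pc6; b8: attacked by Rd8.
Legal moves for Black: none.
In check with no legal moves → checkmate.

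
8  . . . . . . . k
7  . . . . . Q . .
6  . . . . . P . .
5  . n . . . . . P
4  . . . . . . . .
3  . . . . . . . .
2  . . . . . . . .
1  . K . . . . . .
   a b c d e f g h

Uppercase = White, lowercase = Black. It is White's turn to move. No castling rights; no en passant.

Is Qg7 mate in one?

After Qg7: black king on h8; in check: yes, from the white queen on g7.
King squares — g7: attacked by Pf6; h7: attacked by Qg7; g8: attacked by Qg7.
Black has no legal moves → checkmate.

yes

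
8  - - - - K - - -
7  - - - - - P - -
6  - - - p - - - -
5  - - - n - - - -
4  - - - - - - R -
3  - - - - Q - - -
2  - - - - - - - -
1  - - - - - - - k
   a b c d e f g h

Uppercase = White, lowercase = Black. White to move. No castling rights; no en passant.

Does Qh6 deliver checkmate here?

yes

After Qh6: black king on h1; in check: yes, from the white queen on h6.
King squares — g1: attacked by Rg4; g2: attacked by Rg4; h2: attacked by Qh6.
Black has no legal moves → checkmate.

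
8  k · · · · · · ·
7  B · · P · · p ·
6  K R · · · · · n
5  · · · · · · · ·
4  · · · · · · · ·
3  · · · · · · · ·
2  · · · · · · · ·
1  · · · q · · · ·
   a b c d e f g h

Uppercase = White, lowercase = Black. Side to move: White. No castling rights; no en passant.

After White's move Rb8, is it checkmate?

After Rb8: black king on a8; in check: yes, from the white rook on b8.
King squares — a7: attacked by Ka6; b7: attacked by Ka6; b8: attacked by Ba7.
Black has no legal moves → checkmate.

yes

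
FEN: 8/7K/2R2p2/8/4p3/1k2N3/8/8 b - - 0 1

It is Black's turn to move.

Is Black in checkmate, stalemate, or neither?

Black to move; black king on b3.
In check: no.
Legal moves for Black: Kb4, Ka4, Ka3, Kb2, Ka2, f5.
Black has 6 legal moves and is not in check → neither.

neither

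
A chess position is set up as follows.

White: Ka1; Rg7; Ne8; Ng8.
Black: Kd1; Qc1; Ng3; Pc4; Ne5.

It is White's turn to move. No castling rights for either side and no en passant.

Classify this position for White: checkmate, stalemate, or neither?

neither

White to move; white king on a1.
In check: yes, from the black queen on c1.
King squares — b1: attacked by Qc1; a2: available; b2: attacked by Qc1.
Legal moves for White: Ka2.
White is in check but has 1 legal move → neither.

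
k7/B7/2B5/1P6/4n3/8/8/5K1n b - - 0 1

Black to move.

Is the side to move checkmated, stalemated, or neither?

neither

Black to move; black king on a8.
In check: yes, from the white bishop on c6.
Legal moves for Black: Kxa7.
Black is in check but has 1 legal move → neither.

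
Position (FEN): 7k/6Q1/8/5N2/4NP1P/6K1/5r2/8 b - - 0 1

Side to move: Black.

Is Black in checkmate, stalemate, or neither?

checkmate

Black to move; black king on h8.
In check: yes, from the white queen on g7.
King squares — g7: attacked by Nf5; h7: attacked by Qg7; g8: attacked by Qg7.
Legal moves for Black: none.
In check with no legal moves → checkmate.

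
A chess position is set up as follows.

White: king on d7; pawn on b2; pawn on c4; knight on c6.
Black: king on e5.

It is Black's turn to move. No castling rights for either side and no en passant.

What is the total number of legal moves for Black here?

4

Black to move; king on e5.
In check: yes, from the white knight on c6.
Legal moves: Kf6, Kf5, Kf4, Ke4.
Count: 4.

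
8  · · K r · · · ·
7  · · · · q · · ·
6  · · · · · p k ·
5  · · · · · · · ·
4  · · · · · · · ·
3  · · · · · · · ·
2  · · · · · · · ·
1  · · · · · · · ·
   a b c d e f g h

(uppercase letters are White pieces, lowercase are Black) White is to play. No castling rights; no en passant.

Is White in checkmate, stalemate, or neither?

White to move; white king on c8.
In check: yes, from the black rook on d8.
King squares — b7: attacked by Qe7; c7: attacked by Qe7; d7: attacked by Qe7; b8: attacked by Rd8; d8: attacked by Qe7.
Legal moves for White: none.
In check with no legal moves → checkmate.

checkmate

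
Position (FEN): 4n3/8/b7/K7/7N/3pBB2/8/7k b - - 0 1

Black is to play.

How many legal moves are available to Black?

Black to move; king on h1.
In check: yes, from the white bishop on f3.
Legal moves: Kh2.
Count: 1.

1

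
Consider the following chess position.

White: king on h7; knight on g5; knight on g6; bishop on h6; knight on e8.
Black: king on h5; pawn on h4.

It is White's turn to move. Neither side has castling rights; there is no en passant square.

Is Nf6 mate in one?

yes

After Nf6: black king on h5; in check: yes, from the white knight on f6.
King squares — g4: attacked by Nf6; h4: own pawn; g5: attacked by Bh6; g6: attacked by Kh7; h6: attacked by Kh7.
Black has no legal moves → checkmate.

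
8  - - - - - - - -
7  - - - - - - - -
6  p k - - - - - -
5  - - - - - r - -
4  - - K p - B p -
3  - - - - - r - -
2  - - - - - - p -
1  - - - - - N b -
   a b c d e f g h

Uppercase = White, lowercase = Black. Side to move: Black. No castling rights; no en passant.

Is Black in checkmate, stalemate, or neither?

Black to move; black king on b6.
In check: no.
Legal moves for Black include: Kb7, Ka7, Kc6, Ka5, Rf8, Rf7, Rf6, Rh5, Rg5, Re5, Rd5, Rc5+, Rb5, Ra5, R5xf4, R3xf4, Rh3, Rg3, ... (list truncated; more exist).
Black has legal moves and is not in check → neither.

neither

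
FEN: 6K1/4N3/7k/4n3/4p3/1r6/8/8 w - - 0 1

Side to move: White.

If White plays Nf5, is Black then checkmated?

no

After Nf5: black king on h6; in check: yes, from the white knight on f5.
Black has 3 legal replies: Kg6, Kh5, Kg5.
In check but a legal move exists → not checkmate.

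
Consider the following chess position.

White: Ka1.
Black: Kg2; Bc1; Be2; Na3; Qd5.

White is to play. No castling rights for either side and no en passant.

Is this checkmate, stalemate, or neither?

White to move; white king on a1.
In check: no.
King squares — b1: attacked by Na3; a2: attacked by Qd5; b2: attacked by Bc1.
Legal moves for White: none.
Not in check and no legal moves → stalemate.

stalemate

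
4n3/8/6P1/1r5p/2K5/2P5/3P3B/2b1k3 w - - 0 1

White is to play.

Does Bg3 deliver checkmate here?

After Bg3: black king on e1; in check: yes, from the white bishop on g3.
Black has 4 legal replies: Ke2, Kxd2, Kf1, Kd1.
In check but a legal move exists → not checkmate.

no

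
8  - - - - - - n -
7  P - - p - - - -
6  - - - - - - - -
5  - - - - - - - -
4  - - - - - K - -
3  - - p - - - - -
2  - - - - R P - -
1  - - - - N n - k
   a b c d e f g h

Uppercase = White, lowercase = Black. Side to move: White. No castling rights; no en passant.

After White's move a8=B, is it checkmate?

no

After a8=B: black king on h1; in check: yes, from the white bishop on a8.
Black has 3 legal replies: Kh2, Kg1, d5.
In check but a legal move exists → not checkmate.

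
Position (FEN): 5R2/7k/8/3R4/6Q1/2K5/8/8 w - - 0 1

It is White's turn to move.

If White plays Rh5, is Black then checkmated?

yes

After Rh5: black king on h7; in check: yes, from the white rook on h5.
King squares — g6: attacked by Qg4; h6: attacked by Rh5; g7: attacked by Qg4; g8: attacked by Qg4; h8: attacked by Rh5.
Black has no legal moves → checkmate.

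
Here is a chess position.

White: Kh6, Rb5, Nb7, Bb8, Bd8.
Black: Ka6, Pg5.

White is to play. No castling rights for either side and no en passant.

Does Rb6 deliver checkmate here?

After Rb6: black king on a6; in check: yes, from the white rook on b6.
King squares — a5: attacked by Nb7; b5: attacked by Rb6; b6: attacked by Bd8; a7: attacked by Bb8; b7: attacked by Rb6.
Black has no legal moves → checkmate.

yes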